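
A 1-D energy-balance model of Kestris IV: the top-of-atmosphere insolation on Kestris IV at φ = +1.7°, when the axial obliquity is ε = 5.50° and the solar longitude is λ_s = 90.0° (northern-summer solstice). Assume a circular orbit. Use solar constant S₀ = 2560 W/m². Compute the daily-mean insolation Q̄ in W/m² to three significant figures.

Q̄ ≈ 814 W/m²

Solar declination: sin δ = sin ε · sin λ_s = sin 5.50° × sin 90.0° = 0.09585, so δ = +5.500°.
cos H₀ = −tan(+1.7°) tan(+5.500°) = -0.0029, H₀ = 1.5737 rad.
Bracket: H₀ sin φ sin δ + cos φ cos δ sin H₀ = 1.5737×0.02967×0.09585 + 0.99956×0.99540×1.00000 = 0.004475 + 0.994962 = 0.999437.
Q̄ = (S₀/π) × [bracket] = (2560/π) × 0.999437 = 814.4 W/m².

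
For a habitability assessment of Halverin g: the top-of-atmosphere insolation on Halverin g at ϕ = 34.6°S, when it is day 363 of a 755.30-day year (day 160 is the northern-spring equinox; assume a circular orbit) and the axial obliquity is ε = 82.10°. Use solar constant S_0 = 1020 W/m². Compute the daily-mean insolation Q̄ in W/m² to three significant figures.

Q̄ ≈ 0.00 W/m²

Solar longitude: L_s = 360° × (363 − 160)/755.30 = 96.756°.
sin δ = sin 82.10° × sin 96.756° = 0.98363, so δ = +79.619°.
cos h₀ = −tan(-34.6°) tan(+79.619°) = 3.7657 ≥ 1 ⇒ polar night, h₀ = 0 and Q̄ = 0.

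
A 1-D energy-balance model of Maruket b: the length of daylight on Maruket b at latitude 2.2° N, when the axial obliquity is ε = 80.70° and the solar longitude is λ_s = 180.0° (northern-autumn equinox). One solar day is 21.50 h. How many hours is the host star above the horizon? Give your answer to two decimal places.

Solar declination: sin δ = sin ε · sin λ_s = sin 80.70° × sin 180.0° = 0.00000, so δ = +0.000°.
cos H₀ = −tan φ · tan δ = −tan(+2.2°) × tan(+0.000°) = -0.0000, so H₀ = 1.5708 rad = 90.00°.
Daylight = 2H₀/(2π) × 21.50 h = (1.5708/π) × 21.50 = 10.75 h.

10.75 h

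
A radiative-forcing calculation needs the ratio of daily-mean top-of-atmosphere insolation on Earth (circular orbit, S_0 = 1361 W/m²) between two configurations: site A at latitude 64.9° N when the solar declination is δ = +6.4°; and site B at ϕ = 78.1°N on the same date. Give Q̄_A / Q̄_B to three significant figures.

— Configuration A (ϕ=+64.9°):
cos h₀ = −tan(+64.9°) tan(+6.400°) = -0.2395, h₀ = 1.8126 rad.
Bracket: h₀ sin ϕ sin δ + cos ϕ cos δ sin h₀ = 1.8126×0.90557×0.11147 + 0.42420×0.99377×0.97091 = 0.182971 + 0.409294 = 0.592265.
Q̄ = (S_0/π) × [bracket] = (1361/π) × 0.592265 = 256.58 W/m².
— Configuration B (ϕ=+78.1°):
cos h₀ = −tan(+78.1°) tan(+6.400°) = -0.5323, h₀ = 2.1321 rad.
Bracket: h₀ sin ϕ sin δ + cos ϕ cos δ sin h₀ = 2.1321×0.97851×0.11147 + 0.20620×0.99377×0.84657 = 0.232558 + 0.173475 = 0.406033.
Q̄ = (S_0/π) × [bracket] = (1361/π) × 0.406033 = 175.90 W/m².
Ratio Q̄_A / Q̄_B = 256.58 / 175.90 = 1.459.

Q̄_A / Q̄_B ≈ 1.46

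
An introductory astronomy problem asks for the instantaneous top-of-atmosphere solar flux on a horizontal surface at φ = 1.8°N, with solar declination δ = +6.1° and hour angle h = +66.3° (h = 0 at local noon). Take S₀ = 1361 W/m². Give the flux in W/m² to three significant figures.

cos θ_z = sin φ sin δ + cos φ cos δ cos h = 0.003338 + 0.399475 = 0.402813.
Flux = S₀ · cos θ_z = 1361 × 0.402813 = 548.2 W/m².

548 W/m²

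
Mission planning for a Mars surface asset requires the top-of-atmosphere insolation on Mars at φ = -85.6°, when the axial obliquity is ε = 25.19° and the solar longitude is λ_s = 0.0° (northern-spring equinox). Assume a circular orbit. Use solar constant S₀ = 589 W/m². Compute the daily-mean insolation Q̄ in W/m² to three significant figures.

Solar declination: sin δ = sin ε · sin λ_s = sin 25.19° × sin 0.0° = 0.00000, so δ = +0.000°.
cos H₀ = −tan(-85.6°) tan(+0.000°) = 0.0000, H₀ = 1.5708 rad.
Bracket: H₀ sin φ sin δ + cos φ cos δ sin H₀ = 1.5708×-0.99705×0.00000 + 0.07672×1.00000×1.00000 = -0.000000 + 0.076720 = 0.076720.
Q̄ = (S₀/π) × [bracket] = (589/π) × 0.076720 = 14.38 W/m².

Q̄ ≈ 14.4 W/m²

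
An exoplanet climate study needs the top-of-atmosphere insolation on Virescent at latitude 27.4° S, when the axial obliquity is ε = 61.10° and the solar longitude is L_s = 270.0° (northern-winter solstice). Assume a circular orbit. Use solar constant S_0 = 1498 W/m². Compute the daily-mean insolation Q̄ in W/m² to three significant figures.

Q̄ ≈ 606 W/m²

Solar declination: sin δ = sin ε · sin L_s = sin 61.10° × sin 270.0° = -0.87546, so δ = -61.100°.
cos h₀ = −tan(-27.4°) tan(-61.100°) = -0.9390, h₀ = 2.7905 rad.
Bracket: h₀ sin ϕ sin δ + cos ϕ cos δ sin h₀ = 2.7905×-0.46020×-0.87546 + 0.88782×0.48328×0.34394 = 1.124255 + 0.147573 = 1.271828.
Q̄ = (S_0/π) × [bracket] = (1498/π) × 1.271828 = 606.4 W/m².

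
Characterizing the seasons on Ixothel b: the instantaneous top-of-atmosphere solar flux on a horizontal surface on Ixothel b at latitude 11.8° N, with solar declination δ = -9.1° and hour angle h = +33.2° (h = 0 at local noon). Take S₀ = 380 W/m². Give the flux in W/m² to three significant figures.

cos θ_z = sin φ sin δ + cos φ cos δ cos h = -0.032343 + 0.808772 = 0.776429.
Flux = S₀ · cos θ_z = 380 × 0.776429 = 295.0 W/m².

295 W/m²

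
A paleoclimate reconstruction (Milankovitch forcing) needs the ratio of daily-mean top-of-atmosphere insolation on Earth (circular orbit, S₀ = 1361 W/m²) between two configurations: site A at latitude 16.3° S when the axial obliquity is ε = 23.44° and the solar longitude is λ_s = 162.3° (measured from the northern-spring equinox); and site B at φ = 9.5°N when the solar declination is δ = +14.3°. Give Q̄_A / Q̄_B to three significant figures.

Q̄_A / Q̄_B ≈ 0.882

— Configuration A (φ=-16.3°):
Solar declination: sin δ = sin ε · sin λ_s = sin 23.44° × sin 162.3° = 0.12094, so δ = +6.946°.
cos H₀ = −tan(-16.3°) tan(+6.946°) = 0.0356, H₀ = 1.5352 rad.
Bracket: H₀ sin φ sin δ + cos φ cos δ sin H₀ = 1.5352×-0.28067×0.12094 + 0.95981×0.99266×0.99937 = -0.052111 + 0.952165 = 0.900054.
Q̄ = (S₀/π) × [bracket] = (1361/π) × 0.900054 = 389.92 W/m².
— Configuration B (φ=+9.5°):
cos H₀ = −tan(+9.5°) tan(+14.300°) = -0.0427, H₀ = 1.6135 rad.
Bracket: H₀ sin φ sin δ + cos φ cos δ sin H₀ = 1.6135×0.16505×0.24700 + 0.98629×0.96902×0.99909 = 0.065778 + 0.954865 = 1.020643.
Q̄ = (S₀/π) × [bracket] = (1361/π) × 1.020643 = 442.16 W/m².
Ratio Q̄_A / Q̄_B = 389.92 / 442.16 = 0.8819.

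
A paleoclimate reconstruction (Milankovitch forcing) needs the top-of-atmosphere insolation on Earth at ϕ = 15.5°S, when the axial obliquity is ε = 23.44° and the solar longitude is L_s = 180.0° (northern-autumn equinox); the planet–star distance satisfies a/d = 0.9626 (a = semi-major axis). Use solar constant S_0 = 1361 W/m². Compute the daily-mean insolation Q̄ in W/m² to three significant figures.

Q̄ ≈ 387 W/m²

Solar declination: sin δ = sin ε · sin L_s = sin 23.44° × sin 180.0° = 0.00000, so δ = +0.000°.
cos h₀ = −tan(-15.5°) tan(+0.000°) = 0.0000, h₀ = 1.5708 rad.
Bracket: h₀ sin ϕ sin δ + cos ϕ cos δ sin h₀ = 1.5708×-0.26724×0.00000 + 0.96363×1.00000×1.00000 = -0.000000 + 0.963630 = 0.963630.
Inverse-square distance factor (a/d)² = 0.9626² = 0.926599.
Q̄ = (S_0/π) × 0.926599 × [bracket] = (1361/π) × 0.926599 × 0.963630 = 386.8 W/m².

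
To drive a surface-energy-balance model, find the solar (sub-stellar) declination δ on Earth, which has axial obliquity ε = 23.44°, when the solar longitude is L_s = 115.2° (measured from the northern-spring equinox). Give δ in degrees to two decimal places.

sin δ = sin ε · sin L_s = sin 23.44° × sin 115.2° = 0.359930.
δ = arcsin(0.359930) = +21.10°.

δ = +21.10°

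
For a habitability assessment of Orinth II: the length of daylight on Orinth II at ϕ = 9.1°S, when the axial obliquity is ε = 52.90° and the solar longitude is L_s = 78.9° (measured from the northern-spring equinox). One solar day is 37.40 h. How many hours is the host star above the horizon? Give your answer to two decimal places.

Solar declination: sin δ = sin ε · sin L_s = sin 52.90° × sin 78.9° = 0.78266, so δ = +51.505°.
cos h₀ = −tan ϕ · tan δ = −tan(-9.1°) × tan(+51.505°) = 0.2014, so h₀ = 1.3680 rad = 78.38°.
Daylight = 2h₀/(2π) × 37.40 h = (1.3680/π) × 37.40 = 16.29 h.

16.29 h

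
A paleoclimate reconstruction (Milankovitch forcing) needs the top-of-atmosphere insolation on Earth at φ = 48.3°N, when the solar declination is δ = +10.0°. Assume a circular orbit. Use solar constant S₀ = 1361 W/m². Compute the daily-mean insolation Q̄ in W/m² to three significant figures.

cos H₀ = −tan(+48.3°) tan(+10.000°) = -0.1979, H₀ = 1.7700 rad.
Bracket: H₀ sin φ sin δ + cos φ cos δ sin H₀ = 1.7700×0.74664×0.17365 + 0.66523×0.98481×0.98022 = 0.229488 + 0.642167 = 0.871655.
Q̄ = (S₀/π) × [bracket] = (1361/π) × 0.871655 = 377.6 W/m².

Q̄ ≈ 378 W/m²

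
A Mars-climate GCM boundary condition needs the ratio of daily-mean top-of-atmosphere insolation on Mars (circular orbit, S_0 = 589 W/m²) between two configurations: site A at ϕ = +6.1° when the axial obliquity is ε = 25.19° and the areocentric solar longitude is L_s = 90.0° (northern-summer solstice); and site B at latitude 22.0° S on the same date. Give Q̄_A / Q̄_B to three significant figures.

— Configuration A (ϕ=+6.1°):
sin δ = sin 25.19° × sin 90.0° = 0.42562, so δ = +25.190°.
cos h₀ = −tan(+6.1°) tan(+25.190°) = -0.0503, h₀ = 1.6211 rad.
Bracket: h₀ sin ϕ sin δ + cos ϕ cos δ sin h₀ = 1.6211×0.10626×0.42562 + 0.99434×0.90490×0.99874 = 0.073316 + 0.898645 = 0.971961.
Q̄ = (S_0/π) × [bracket] = (589/π) × 0.971961 = 182.23 W/m².
— Configuration B (ϕ=-22.0°):
cos h₀ = −tan(-22.0°) tan(+25.190°) = 0.1900, h₀ = 1.3796 rad.
Bracket: h₀ sin ϕ sin δ + cos ϕ cos δ sin h₀ = 1.3796×-0.37461×0.42562 + 0.92718×0.90490×0.98178 = -0.219966 + 0.823719 = 0.603753.
Q̄ = (S_0/π) × [bracket] = (589/π) × 0.603753 = 113.19 W/m².
Ratio Q̄_A / Q̄_B = 182.23 / 113.19 = 1.610.

Q̄_A / Q̄_B ≈ 1.61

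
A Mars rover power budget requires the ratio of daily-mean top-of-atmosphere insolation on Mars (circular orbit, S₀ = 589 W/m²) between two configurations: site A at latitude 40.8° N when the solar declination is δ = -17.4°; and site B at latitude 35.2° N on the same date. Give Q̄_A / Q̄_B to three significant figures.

Q̄_A / Q̄_B ≈ 0.837

— Configuration A (φ=+40.8°):
cos H₀ = −tan(+40.8°) tan(-17.400°) = 0.2705, H₀ = 1.2969 rad.
Bracket: H₀ sin φ sin δ + cos φ cos δ sin H₀ = 1.2969×0.65342×-0.29904 + 0.75700×0.95424×0.96272 = -0.253413 + 0.695430 = 0.442017.
Q̄ = (S₀/π) × [bracket] = (589/π) × 0.442017 = 82.871 W/m².
— Configuration B (φ=+35.2°):
cos H₀ = −tan(+35.2°) tan(-17.400°) = 0.2211, H₀ = 1.3479 rad.
Bracket: H₀ sin φ sin δ + cos φ cos δ sin H₀ = 1.3479×0.57643×-0.29904 + 0.81714×0.95424×0.97526 = -0.232345 + 0.760457 = 0.528112.
Q̄ = (S₀/π) × [bracket] = (589/π) × 0.528112 = 99.013 W/m².
Ratio Q̄_A / Q̄_B = 82.871 / 99.013 = 0.8370.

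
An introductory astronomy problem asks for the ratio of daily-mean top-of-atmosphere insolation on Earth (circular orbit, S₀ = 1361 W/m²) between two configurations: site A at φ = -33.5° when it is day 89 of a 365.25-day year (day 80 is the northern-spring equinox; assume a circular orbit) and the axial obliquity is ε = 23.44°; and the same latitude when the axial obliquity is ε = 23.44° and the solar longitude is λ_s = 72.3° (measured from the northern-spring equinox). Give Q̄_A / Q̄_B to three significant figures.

Q̄_A / Q̄_B ≈ 1.65

— Configuration A (φ=-33.5°):
Solar longitude: λ_s = 360° × (89 − 80)/365.25 = 8.871°.
sin δ = sin 23.44° × sin 8.871° = 0.06134, so δ = +3.517°.
cos H₀ = −tan(-33.5°) tan(+3.517°) = 0.0407, H₀ = 1.5301 rad.
Bracket: H₀ sin φ sin δ + cos φ cos δ sin H₀ = 1.5301×-0.55194×0.06134 + 0.83389×0.99812×0.99917 = -0.051803 + 0.831631 = 0.779828.
Q̄ = (S₀/π) × [bracket] = (1361/π) × 0.779828 = 337.84 W/m².
— Configuration B (φ=-33.5°):
Solar declination: sin δ = sin ε · sin λ_s = sin 23.44° × sin 72.3° = 0.37896, so δ = +22.269°.
cos H₀ = −tan(-33.5°) tan(+22.269°) = 0.2710, H₀ = 1.2963 rad.
Bracket: H₀ sin φ sin δ + cos φ cos δ sin H₀ = 1.2963×-0.55194×0.37896 + 0.83389×0.92541×0.96257 = -0.271138 + 0.742806 = 0.471668.
Q̄ = (S₀/π) × [bracket] = (1361/π) × 0.471668 = 204.34 W/m².
Ratio Q̄_A / Q̄_B = 337.84 / 204.34 = 1.653.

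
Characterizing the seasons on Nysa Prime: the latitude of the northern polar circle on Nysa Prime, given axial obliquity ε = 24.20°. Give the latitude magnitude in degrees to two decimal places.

65.80°

The polar circle is the lowest latitude that experiences at least one full rotation of continuous daylight at the northern-summer solstice; it lies at |φ| = 90° − ε = 90° − 24.20° = 65.80°.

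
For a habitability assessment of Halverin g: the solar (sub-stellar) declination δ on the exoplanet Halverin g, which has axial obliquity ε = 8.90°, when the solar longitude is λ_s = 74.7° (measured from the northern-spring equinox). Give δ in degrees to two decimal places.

sin δ = sin ε · sin λ_s = sin 8.90° × sin 74.7° = 0.149227.
δ = arcsin(0.149227) = +8.58°.

δ = +8.58°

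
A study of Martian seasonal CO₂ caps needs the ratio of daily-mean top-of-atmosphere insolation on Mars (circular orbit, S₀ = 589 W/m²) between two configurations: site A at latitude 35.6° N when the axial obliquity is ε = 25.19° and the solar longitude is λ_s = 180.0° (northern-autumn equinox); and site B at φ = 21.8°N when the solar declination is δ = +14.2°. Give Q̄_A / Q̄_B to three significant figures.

— Configuration A (φ=+35.6°):
Solar declination: sin δ = sin ε · sin λ_s = sin 25.19° × sin 180.0° = 0.00000, so δ = +0.000°.
cos H₀ = −tan(+35.6°) tan(+0.000°) = -0.0000, H₀ = 1.5708 rad.
Bracket: H₀ sin φ sin δ + cos φ cos δ sin H₀ = 1.5708×0.58212×0.00000 + 0.81310×1.00000×1.00000 = 0.000000 + 0.813100 = 0.813100.
Q̄ = (S₀/π) × [bracket] = (589/π) × 0.813100 = 152.44 W/m².
— Configuration B (φ=+21.8°):
cos H₀ = −tan(+21.8°) tan(+14.200°) = -0.1012, H₀ = 1.6722 rad.
Bracket: H₀ sin φ sin δ + cos φ cos δ sin H₀ = 1.6722×0.37137×0.24531 + 0.92849×0.96945×0.99487 = 0.152339 + 0.895507 = 1.047846.
Q̄ = (S₀/π) × [bracket] = (589/π) × 1.047846 = 196.45 W/m².
Ratio Q̄_A / Q̄_B = 152.44 / 196.45 = 0.7760.

Q̄_A / Q̄_B ≈ 0.776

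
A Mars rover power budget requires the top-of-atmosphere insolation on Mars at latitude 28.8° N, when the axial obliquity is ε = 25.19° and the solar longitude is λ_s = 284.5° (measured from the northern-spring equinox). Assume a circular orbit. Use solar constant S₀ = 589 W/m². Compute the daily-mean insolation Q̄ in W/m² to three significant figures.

Solar declination: sin δ = sin ε · sin λ_s = sin 25.19° × sin 284.5° = -0.41206, so δ = -24.335°.
cos H₀ = −tan(+28.8°) tan(-24.335°) = 0.2486, H₀ = 1.3195 rad.
Bracket: H₀ sin φ sin δ + cos φ cos δ sin H₀ = 1.3195×0.48175×-0.41206 + 0.87631×0.91115×0.96860 = -0.261934 + 0.773379 = 0.511445.
Q̄ = (S₀/π) × [bracket] = (589/π) × 0.511445 = 95.89 W/m².

Q̄ ≈ 95.9 W/m²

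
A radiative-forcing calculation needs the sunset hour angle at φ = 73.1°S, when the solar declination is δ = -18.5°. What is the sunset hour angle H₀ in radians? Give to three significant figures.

H₀ = 3.14 rad

Sunrise equation: cos H₀ = −tan φ · tan δ = -1.1013 ≤ −1, so the Sun never sets (polar day) and H₀ = π.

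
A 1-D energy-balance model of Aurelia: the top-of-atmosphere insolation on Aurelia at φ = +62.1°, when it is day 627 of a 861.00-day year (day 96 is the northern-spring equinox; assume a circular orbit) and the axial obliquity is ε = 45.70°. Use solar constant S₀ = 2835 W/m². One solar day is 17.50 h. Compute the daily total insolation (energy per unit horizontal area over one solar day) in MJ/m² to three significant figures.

0.00 MJ/m²

Solar longitude: λ_s = 360° × (627 − 96)/861.00 = 222.021°.
sin δ = sin 45.70° × sin 222.021° = -0.47909, so δ = -28.626°.
cos H₀ = −tan(+62.1°) tan(-28.626°) = 1.0308 ≥ 1 ⇒ polar night, H₀ = 0 and Q̄ = 0.
Daily total = Q̄ × 17.50 h × 3600 s/h = 0.00 MJ/m².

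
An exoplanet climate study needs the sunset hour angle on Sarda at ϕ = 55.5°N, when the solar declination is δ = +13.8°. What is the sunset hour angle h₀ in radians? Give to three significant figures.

cos h₀ = −tan ϕ · tan δ = −tan(+55.5°) × tan(+13.800°) = -0.3574, so h₀ = 1.9363 rad = 110.94°.

h₀ = 1.94 rad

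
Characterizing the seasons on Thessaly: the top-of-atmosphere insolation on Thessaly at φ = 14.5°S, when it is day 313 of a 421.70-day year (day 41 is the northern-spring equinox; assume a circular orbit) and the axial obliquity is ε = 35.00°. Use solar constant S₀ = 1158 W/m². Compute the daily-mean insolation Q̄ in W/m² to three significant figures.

Solar longitude: λ_s = 360° × (313 − 41)/421.70 = 232.203°.
sin δ = sin 35.00° × sin 232.203° = -0.45323, so δ = -26.951°.
cos H₀ = −tan(-14.5°) tan(-26.951°) = -0.1315, H₀ = 1.7027 rad.
Bracket: H₀ sin φ sin δ + cos φ cos δ sin H₀ = 1.7027×-0.25038×-0.45323 + 0.96815×0.89139×0.99132 = 0.193222 + 0.855508 = 1.048730.
Q̄ = (S₀/π) × [bracket] = (1158/π) × 1.048730 = 386.6 W/m².

Q̄ ≈ 387 W/m²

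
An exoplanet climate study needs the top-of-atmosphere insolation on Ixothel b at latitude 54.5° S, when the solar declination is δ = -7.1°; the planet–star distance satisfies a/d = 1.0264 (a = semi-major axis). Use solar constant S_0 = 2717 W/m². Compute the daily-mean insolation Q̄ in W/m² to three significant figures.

cos h₀ = −tan(-54.5°) tan(-7.100°) = -0.1746, h₀ = 1.7463 rad.
Bracket: h₀ sin ϕ sin δ + cos ϕ cos δ sin h₀ = 1.7463×-0.81412×-0.12360 + 0.58070×0.99233×0.98464 = 0.175722 + 0.567395 = 0.743117.
Inverse-square distance factor (a/d)² = 1.0264² = 1.053497.
Q̄ = (S_0/π) × 1.053497 × [bracket] = (2717/π) × 1.053497 × 0.743117 = 677.1 W/m².

Q̄ ≈ 677 W/m²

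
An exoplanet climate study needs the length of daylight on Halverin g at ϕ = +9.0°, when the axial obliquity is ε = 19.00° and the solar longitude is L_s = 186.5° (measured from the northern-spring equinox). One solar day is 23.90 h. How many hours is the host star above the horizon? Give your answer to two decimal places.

Solar declination: sin δ = sin ε · sin L_s = sin 19.00° × sin 186.5° = -0.03686, so δ = -2.112°.
cos h₀ = −tan ϕ · tan δ = −tan(+9.0°) × tan(-2.112°) = 0.0058, so h₀ = 1.5650 rad = 89.67°.
Daylight = 2h₀/(2π) × 23.90 h = (1.5650/π) × 23.90 = 11.91 h.

11.91 h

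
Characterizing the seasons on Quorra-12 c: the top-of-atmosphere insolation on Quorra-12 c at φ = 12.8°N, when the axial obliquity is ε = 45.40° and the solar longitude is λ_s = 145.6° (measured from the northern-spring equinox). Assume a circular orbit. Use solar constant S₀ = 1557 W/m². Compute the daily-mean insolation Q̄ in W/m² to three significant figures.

Q̄ ≈ 514 W/m²

Solar declination: sin δ = sin ε · sin λ_s = sin 45.40° × sin 145.6° = 0.40227, so δ = +23.720°.
cos H₀ = −tan(+12.8°) tan(+23.720°) = -0.0998, H₀ = 1.6708 rad.
Bracket: H₀ sin φ sin δ + cos φ cos δ sin H₀ = 1.6708×0.22155×0.40227 + 0.97515×0.91552×0.99500 = 0.148907 + 0.888305 = 1.037212.
Q̄ = (S₀/π) × [bracket] = (1557/π) × 1.037212 = 514.1 W/m².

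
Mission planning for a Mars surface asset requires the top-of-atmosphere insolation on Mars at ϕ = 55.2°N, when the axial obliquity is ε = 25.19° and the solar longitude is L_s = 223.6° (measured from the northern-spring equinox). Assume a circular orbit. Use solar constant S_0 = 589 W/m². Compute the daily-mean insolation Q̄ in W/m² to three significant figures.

Solar declination: sin δ = sin ε · sin L_s = sin 25.19° × sin 223.6° = -0.29352, so δ = -17.069°.
cos h₀ = −tan(+55.2°) tan(-17.069°) = 0.4418, h₀ = 1.1132 rad.
Bracket: h₀ sin ϕ sin δ + cos ϕ cos δ sin h₀ = 1.1132×0.82115×-0.29352 + 0.57071×0.95595×0.89713 = -0.268308 + 0.489447 = 0.221139.
Q̄ = (S_0/π) × [bracket] = (589/π) × 0.221139 = 41.46 W/m².

Q̄ ≈ 41.5 W/m²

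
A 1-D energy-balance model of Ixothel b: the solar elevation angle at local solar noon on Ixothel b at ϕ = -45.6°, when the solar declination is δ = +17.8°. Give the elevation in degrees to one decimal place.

26.6°

At local noon the hour angle is zero, so the zenith angle equals |ϕ − δ| = |-45.6° − (+17.800°)| = 63.400°.
Elevation = 90° − 63.400° = 26.6°.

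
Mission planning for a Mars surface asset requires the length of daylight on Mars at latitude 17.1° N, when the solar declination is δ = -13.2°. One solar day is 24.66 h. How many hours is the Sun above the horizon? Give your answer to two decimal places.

11.76 h

cos h₀ = −tan ϕ · tan δ = −tan(+17.1°) × tan(-13.200°) = 0.0722, so h₀ = 1.4986 rad = 85.86°.
Daylight = 2h₀/(2π) × 24.66 h = (1.4986/π) × 24.66 = 11.76 h.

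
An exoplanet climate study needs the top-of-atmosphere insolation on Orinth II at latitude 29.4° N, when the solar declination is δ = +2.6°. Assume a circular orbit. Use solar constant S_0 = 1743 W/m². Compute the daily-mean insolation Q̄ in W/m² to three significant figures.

Q̄ ≈ 502 W/m²

cos h₀ = −tan(+29.4°) tan(+2.600°) = -0.0256, h₀ = 1.5964 rad.
Bracket: h₀ sin ϕ sin δ + cos ϕ cos δ sin h₀ = 1.5964×0.49090×0.04536 + 0.87121×0.99897×0.99967 = 0.035547 + 0.870025 = 0.905572.
Q̄ = (S_0/π) × [bracket] = (1743/π) × 0.905572 = 502.4 W/m².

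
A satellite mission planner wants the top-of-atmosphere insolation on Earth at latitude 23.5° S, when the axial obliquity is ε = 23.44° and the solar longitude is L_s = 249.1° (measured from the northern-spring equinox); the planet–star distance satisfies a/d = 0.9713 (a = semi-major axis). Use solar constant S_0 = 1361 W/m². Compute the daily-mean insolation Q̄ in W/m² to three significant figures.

Q̄ ≈ 448 W/m²

Solar declination: sin δ = sin ε · sin L_s = sin 23.44° × sin 249.1° = -0.37162, so δ = -21.815°.
cos h₀ = −tan(-23.5°) tan(-21.815°) = -0.1740, h₀ = 1.7457 rad.
Bracket: h₀ sin ϕ sin δ + cos ϕ cos δ sin h₀ = 1.7457×-0.39875×-0.37162 + 0.91706×0.92839×0.98474 = 0.258684 + 0.838397 = 1.097081.
Inverse-square distance factor (a/d)² = 0.9713² = 0.943424.
Q̄ = (S_0/π) × 0.943424 × [bracket] = (1361/π) × 0.943424 × 1.097081 = 448.4 W/m².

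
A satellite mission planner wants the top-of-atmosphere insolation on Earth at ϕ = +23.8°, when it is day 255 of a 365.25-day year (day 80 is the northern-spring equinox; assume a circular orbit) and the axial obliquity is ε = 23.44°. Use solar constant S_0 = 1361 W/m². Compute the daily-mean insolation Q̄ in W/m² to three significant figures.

Solar longitude: L_s = 360° × (255 − 80)/365.25 = 172.485°.
sin δ = sin 23.44° × sin 172.485° = 0.05203, so δ = +2.982°.
cos h₀ = −tan(+23.8°) tan(+2.982°) = -0.0230, h₀ = 1.5938 rad.
Bracket: h₀ sin ϕ sin δ + cos ϕ cos δ sin h₀ = 1.5938×0.40355×0.05203 + 0.91496×0.99865×0.99974 = 0.033465 + 0.913487 = 0.946952.
Q̄ = (S_0/π) × [bracket] = (1361/π) × 0.946952 = 410.2 W/m².

Q̄ ≈ 410 W/m²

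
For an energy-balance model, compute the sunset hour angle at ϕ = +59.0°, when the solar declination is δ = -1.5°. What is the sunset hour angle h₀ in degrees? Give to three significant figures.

h₀ = 87.5°

cos h₀ = −tan ϕ · tan δ = −tan(+59.0°) × tan(-1.500°) = 0.0436, so h₀ = 1.5272 rad = 87.50°.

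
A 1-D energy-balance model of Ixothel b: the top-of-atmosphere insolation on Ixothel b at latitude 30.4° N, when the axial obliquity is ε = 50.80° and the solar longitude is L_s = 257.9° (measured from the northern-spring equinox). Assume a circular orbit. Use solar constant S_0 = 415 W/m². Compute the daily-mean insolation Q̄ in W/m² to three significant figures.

Q̄ ≈ 12.8 W/m²

Solar declination: sin δ = sin ε · sin L_s = sin 50.80° × sin 257.9° = -0.75773, so δ = -49.264°.
cos h₀ = −tan(+30.4°) tan(-49.264°) = 0.6812, h₀ = 0.8213 rad.
Bracket: h₀ sin ϕ sin δ + cos ϕ cos δ sin h₀ = 0.8213×0.50603×-0.75773 + 0.86251×0.65257×0.73206 = -0.314914 + 0.412039 = 0.097125.
Q̄ = (S_0/π) × [bracket] = (415/π) × 0.097125 = 12.83 W/m².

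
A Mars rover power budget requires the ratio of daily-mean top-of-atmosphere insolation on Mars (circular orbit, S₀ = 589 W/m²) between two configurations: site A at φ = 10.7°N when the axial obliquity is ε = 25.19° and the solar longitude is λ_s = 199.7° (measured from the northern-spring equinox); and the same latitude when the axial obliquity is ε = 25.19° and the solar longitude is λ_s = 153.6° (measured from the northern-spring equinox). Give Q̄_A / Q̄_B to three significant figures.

— Configuration A (φ=+10.7°):
Solar declination: sin δ = sin ε · sin λ_s = sin 25.19° × sin 199.7° = -0.14347, so δ = -8.249°.
cos H₀ = −tan(+10.7°) tan(-8.249°) = 0.0274, H₀ = 1.5434 rad.
Bracket: H₀ sin φ sin δ + cos φ cos δ sin H₀ = 1.5434×0.18567×-0.14347 + 0.98261×0.98965×0.99962 = -0.041113 + 0.972070 = 0.930957.
Q̄ = (S₀/π) × [bracket] = (589/π) × 0.930957 = 174.54 W/m².
— Configuration B (φ=+10.7°):
Solar declination: sin δ = sin ε · sin λ_s = sin 25.19° × sin 153.6° = 0.18925, so δ = +10.909°.
cos H₀ = −tan(+10.7°) tan(+10.909°) = -0.0364, H₀ = 1.6072 rad.
Bracket: H₀ sin φ sin δ + cos φ cos δ sin H₀ = 1.6072×0.18567×0.18925 + 0.98261×0.98193×0.99934 = 0.056474 + 0.964217 = 1.020691.
Q̄ = (S₀/π) × [bracket] = (589/π) × 1.020691 = 191.36 W/m².
Ratio Q̄_A / Q̄_B = 174.54 / 191.36 = 0.9121.

Q̄_A / Q̄_B ≈ 0.912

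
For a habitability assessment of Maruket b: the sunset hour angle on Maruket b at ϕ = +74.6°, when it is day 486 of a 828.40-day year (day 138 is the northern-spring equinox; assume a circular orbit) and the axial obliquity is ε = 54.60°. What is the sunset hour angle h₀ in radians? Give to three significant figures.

h₀ = 3.14 rad

Solar longitude: L_s = 360° × (486 − 138)/828.40 = 151.231°.
sin δ = sin 54.60° × sin 151.231° = 0.39230, so δ = +23.098°.
Sunrise equation: cos h₀ = −tan ϕ · tan δ = -1.5484 ≤ −1, so the host star never sets (polar day) and h₀ = π.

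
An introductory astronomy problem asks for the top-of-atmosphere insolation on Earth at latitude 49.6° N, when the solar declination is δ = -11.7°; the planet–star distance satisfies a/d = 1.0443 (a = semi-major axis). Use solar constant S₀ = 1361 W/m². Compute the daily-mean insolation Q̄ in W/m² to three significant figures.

Q̄ ≈ 194 W/m²

cos H₀ = −tan(+49.6°) tan(-11.700°) = 0.2433, H₀ = 1.3250 rad.
Bracket: H₀ sin φ sin δ + cos φ cos δ sin H₀ = 1.3250×0.76154×-0.20279 + 0.64812×0.97922×0.96994 = -0.204623 + 0.615574 = 0.410951.
Inverse-square distance factor (a/d)² = 1.0443² = 1.090562.
Q̄ = (S₀/π) × 1.090562 × [bracket] = (1361/π) × 1.090562 × 0.410951 = 194.2 W/m².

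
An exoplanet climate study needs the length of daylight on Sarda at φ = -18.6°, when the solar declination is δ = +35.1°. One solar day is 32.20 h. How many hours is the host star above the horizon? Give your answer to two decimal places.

cos H₀ = −tan φ · tan δ = −tan(-18.6°) × tan(+35.100°) = 0.2365, so H₀ = 1.3320 rad = 76.32°.
Daylight = 2H₀/(2π) × 32.20 h = (1.3320/π) × 32.20 = 13.65 h.

13.65 h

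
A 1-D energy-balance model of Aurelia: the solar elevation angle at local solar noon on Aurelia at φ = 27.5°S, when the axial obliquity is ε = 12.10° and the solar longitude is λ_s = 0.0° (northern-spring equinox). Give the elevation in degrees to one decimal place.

Solar declination: sin δ = sin ε · sin λ_s = sin 12.10° × sin 0.0° = 0.00000, so δ = +0.000°.
At local noon the hour angle is zero, so the zenith angle equals |φ − δ| = |-27.5° − (+0.000°)| = 27.500°.
Elevation = 90° − 27.500° = 62.5°.

62.5°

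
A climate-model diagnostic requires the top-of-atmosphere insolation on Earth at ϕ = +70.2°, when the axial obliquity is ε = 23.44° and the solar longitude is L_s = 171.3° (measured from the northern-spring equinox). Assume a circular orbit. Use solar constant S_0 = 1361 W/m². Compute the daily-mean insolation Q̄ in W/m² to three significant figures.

Q̄ ≈ 187 W/m²

Solar declination: sin δ = sin ε · sin L_s = sin 23.44° × sin 171.3° = 0.06017, so δ = +3.450°.
cos h₀ = −tan(+70.2°) tan(+3.450°) = -0.1674, h₀ = 1.7390 rad.
Bracket: h₀ sin ϕ sin δ + cos ϕ cos δ sin h₀ = 1.7390×0.94088×0.06017 + 0.33874×0.99819×0.98588 = 0.098450 + 0.333353 = 0.431803.
Q̄ = (S_0/π) × [bracket] = (1361/π) × 0.431803 = 187.1 W/m².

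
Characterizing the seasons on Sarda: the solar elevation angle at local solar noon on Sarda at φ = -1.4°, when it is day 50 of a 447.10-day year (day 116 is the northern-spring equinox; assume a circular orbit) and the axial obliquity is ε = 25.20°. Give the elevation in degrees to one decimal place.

71.5°

Solar longitude: λ_s = 360° × (50 − 116)/447.10 = -53.142°, i.e. -53.142° + 360° = 306.858°.
sin δ = sin 25.20° × sin 306.858° = -0.34068, so δ = -19.918°.
At local noon the hour angle is zero, so the zenith angle equals |φ − δ| = |-1.4° − (-19.918°)| = 18.518°.
Elevation = 90° − 18.518° = 71.5°.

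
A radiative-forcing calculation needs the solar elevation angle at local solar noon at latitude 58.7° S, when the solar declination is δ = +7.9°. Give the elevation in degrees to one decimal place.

At local noon the hour angle is zero, so the zenith angle equals |ϕ − δ| = |-58.7° − (+7.900°)| = 66.600°.
Elevation = 90° − 66.600° = 23.4°.

23.4°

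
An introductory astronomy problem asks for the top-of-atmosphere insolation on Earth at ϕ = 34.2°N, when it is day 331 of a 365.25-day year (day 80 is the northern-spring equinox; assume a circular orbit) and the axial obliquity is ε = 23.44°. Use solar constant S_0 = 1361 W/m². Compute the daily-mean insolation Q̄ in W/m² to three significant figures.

Solar longitude: L_s = 360° × (331 − 80)/365.25 = 247.392°.
sin δ = sin 23.44° × sin 247.392° = -0.36722, so δ = -21.544°.
cos h₀ = −tan(+34.2°) tan(-21.544°) = 0.2683, h₀ = 1.2992 rad.
Bracket: h₀ sin ϕ sin δ + cos ϕ cos δ sin h₀ = 1.2992×0.56208×-0.36722 + 0.82708×0.93013×0.96333 = -0.268164 + 0.741082 = 0.472918.
Q̄ = (S_0/π) × [bracket] = (1361/π) × 0.472918 = 204.9 W/m².

Q̄ ≈ 205 W/m²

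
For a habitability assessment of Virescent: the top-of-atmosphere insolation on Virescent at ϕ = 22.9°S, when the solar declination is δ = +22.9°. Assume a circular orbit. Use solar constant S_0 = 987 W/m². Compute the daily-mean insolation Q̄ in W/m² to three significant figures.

cos h₀ = −tan(-22.9°) tan(+22.900°) = 0.1784, h₀ = 1.3914 rad.
Bracket: h₀ sin ϕ sin δ + cos ϕ cos δ sin h₀ = 1.3914×-0.38912×0.38912 + 0.92119×0.92119×0.98395 = -0.210678 + 0.834971 = 0.624293.
Q̄ = (S_0/π) × [bracket] = (987/π) × 0.624293 = 196.1 W/m².

Q̄ ≈ 196 W/m²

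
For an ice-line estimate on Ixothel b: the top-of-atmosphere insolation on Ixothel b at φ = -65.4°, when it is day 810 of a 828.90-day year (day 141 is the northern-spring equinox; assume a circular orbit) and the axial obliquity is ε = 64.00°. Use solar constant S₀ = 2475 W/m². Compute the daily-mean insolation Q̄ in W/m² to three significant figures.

Solar longitude: λ_s = 360° × (810 − 141)/828.90 = 290.554°.
sin δ = sin 64.00° × sin 290.554° = -0.84158, so δ = -57.307°.
cos H₀ = −tan(-65.4°) tan(-57.307°) = -3.4032 ≤ −1 ⇒ polar day, H₀ = π.
Bracket: H₀ sin φ sin δ + cos φ cos δ sin H₀ = 3.1416×-0.90924×-0.84158 + 0.41628×0.54013×0.00000 = 2.403947 + 0.000000 = 2.403947.
Q̄ = (S₀/π) × [bracket] = (2475/π) × 2.403947 = 1894 W/m².

Q̄ ≈ 1.89e+03 W/m²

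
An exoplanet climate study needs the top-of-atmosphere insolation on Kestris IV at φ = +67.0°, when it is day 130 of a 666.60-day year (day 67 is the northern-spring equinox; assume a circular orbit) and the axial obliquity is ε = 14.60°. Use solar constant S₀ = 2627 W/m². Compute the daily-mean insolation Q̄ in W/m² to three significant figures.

Solar longitude: λ_s = 360° × (130 − 67)/666.60 = 34.023°.
sin δ = sin 14.60° × sin 34.023° = 0.14104, so δ = +8.108°.
cos H₀ = −tan(+67.0°) tan(+8.108°) = -0.3356, H₀ = 1.9131 rad.
Bracket: H₀ sin φ sin δ + cos φ cos δ sin H₀ = 1.9131×0.92050×0.14104 + 0.39073×0.99000×0.94200 = 0.248373 + 0.364387 = 0.612760.
Q̄ = (S₀/π) × [bracket] = (2627/π) × 0.612760 = 512.4 W/m².

Q̄ ≈ 512 W/m²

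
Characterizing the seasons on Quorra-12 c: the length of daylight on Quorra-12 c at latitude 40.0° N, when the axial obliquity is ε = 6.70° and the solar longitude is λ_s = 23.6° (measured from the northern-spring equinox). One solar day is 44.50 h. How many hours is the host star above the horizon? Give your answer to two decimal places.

22.81 h

Solar declination: sin δ = sin ε · sin λ_s = sin 6.70° × sin 23.6° = 0.04671, so δ = +2.677°.
cos H₀ = −tan φ · tan δ = −tan(+40.0°) × tan(+2.677°) = -0.0392, so H₀ = 1.6100 rad = 92.25°.
Daylight = 2H₀/(2π) × 44.50 h = (1.6100/π) × 44.50 = 22.81 h.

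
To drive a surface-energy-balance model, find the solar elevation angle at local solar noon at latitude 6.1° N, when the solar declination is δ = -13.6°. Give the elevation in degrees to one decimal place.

70.3°

At local noon the hour angle is zero, so the zenith angle equals |φ − δ| = |+6.1° − (-13.600°)| = 19.700°.
Elevation = 90° − 19.700° = 70.3°.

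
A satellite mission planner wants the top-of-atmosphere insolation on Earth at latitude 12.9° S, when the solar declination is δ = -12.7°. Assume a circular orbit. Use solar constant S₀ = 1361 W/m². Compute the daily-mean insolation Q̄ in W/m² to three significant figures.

cos H₀ = −tan(-12.9°) tan(-12.700°) = -0.0516, H₀ = 1.6224 rad.
Bracket: H₀ sin φ sin δ + cos φ cos δ sin H₀ = 1.6224×-0.22325×-0.21985 + 0.97476×0.97553×0.99867 = 0.079630 + 0.949643 = 1.029273.
Q̄ = (S₀/π) × [bracket] = (1361/π) × 1.029273 = 445.9 W/m².

Q̄ ≈ 446 W/m²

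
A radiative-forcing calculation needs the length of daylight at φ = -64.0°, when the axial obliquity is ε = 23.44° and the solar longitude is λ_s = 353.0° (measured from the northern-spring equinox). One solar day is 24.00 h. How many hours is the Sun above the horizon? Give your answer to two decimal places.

12.76 h

Solar declination: sin δ = sin ε · sin λ_s = sin 23.44° × sin 353.0° = -0.04848, so δ = -2.779°.
cos H₀ = −tan φ · tan δ = −tan(-64.0°) × tan(-2.779°) = -0.0995, so H₀ = 1.6705 rad = 95.71°.
Daylight = 2H₀/(2π) × 24.00 h = (1.6705/π) × 24.00 = 12.76 h.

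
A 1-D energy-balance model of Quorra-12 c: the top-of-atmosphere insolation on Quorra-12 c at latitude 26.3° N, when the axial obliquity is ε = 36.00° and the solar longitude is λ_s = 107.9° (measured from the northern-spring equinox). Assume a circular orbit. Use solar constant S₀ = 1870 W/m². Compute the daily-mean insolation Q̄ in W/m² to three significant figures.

Solar declination: sin δ = sin ε · sin λ_s = sin 36.00° × sin 107.9° = 0.55933, so δ = +34.010°.
cos H₀ = −tan(+26.3°) tan(+34.010°) = -0.3335, H₀ = 1.9108 rad.
Bracket: H₀ sin φ sin δ + cos φ cos δ sin H₀ = 1.9108×0.44307×0.55933 + 0.89649×0.82894×0.94276 = 0.473539 + 0.700599 = 1.174138.
Q̄ = (S₀/π) × [bracket] = (1870/π) × 1.174138 = 698.9 W/m².

Q̄ ≈ 699 W/m²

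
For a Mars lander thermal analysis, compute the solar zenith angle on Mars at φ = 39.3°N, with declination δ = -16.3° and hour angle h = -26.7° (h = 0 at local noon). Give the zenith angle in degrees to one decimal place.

cos θ_z = sin φ sin δ + cos φ cos δ cos h = -0.177769 + 0.663539 = 0.485770.
θ_z = arccos(0.485770) = 60.9°.

θ_z = 60.9°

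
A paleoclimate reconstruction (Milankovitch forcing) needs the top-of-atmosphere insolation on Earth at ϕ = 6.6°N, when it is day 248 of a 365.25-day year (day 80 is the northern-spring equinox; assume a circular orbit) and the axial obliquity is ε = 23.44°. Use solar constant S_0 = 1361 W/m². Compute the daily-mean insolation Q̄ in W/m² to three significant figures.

Q̄ ≈ 436 W/m²

Solar longitude: L_s = 360° × (248 − 80)/365.25 = 165.585°.
sin δ = sin 23.44° × sin 165.585° = 0.09903, so δ = +5.683°.
cos h₀ = −tan(+6.6°) tan(+5.683°) = -0.0115, h₀ = 1.5823 rad.
Bracket: h₀ sin ϕ sin δ + cos ϕ cos δ sin h₀ = 1.5823×0.11494×0.09903 + 0.99337×0.99508×0.99993 = 0.018011 + 0.988413 = 1.006424.
Q̄ = (S_0/π) × [bracket] = (1361/π) × 1.006424 = 436.0 W/m².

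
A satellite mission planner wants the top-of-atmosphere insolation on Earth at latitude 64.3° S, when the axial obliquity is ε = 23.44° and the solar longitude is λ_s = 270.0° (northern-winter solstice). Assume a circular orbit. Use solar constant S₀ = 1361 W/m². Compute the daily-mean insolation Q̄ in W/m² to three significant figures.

Solar declination: sin δ = sin ε · sin λ_s = sin 23.44° × sin 270.0° = -0.39779, so δ = -23.440°.
cos H₀ = −tan(-64.3°) tan(-23.440°) = -0.9009, H₀ = 2.6926 rad.
Bracket: H₀ sin φ sin δ + cos φ cos δ sin H₀ = 2.6926×-0.90108×-0.39779 + 0.43366×0.91748×0.43405 = 0.965137 + 0.172697 = 1.137834.
Q̄ = (S₀/π) × [bracket] = (1361/π) × 1.137834 = 492.9 W/m².

Q̄ ≈ 493 W/m²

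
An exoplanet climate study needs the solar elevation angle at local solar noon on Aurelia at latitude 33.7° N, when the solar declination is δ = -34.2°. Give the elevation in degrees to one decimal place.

22.1°

At local noon the hour angle is zero, so the zenith angle equals |φ − δ| = |+33.7° − (-34.200°)| = 67.900°.
Elevation = 90° − 67.900° = 22.1°.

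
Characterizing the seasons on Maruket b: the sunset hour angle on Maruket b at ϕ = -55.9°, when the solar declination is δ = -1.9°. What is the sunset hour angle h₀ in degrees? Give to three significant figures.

cos h₀ = −tan ϕ · tan δ = −tan(-55.9°) × tan(-1.900°) = -0.0490, so h₀ = 1.6198 rad = 92.81°.

h₀ = 92.8°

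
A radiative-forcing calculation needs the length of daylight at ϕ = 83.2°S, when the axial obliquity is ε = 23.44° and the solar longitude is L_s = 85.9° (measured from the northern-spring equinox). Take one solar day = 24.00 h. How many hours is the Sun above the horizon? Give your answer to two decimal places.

0.00 h

Solar declination: sin δ = sin ε · sin L_s = sin 23.44° × sin 85.9° = 0.39677, so δ = +23.376°.
cos h₀ = −tan ϕ · tan δ = 3.6250 ≥ 1, so the Sun never rises (polar night) and h₀ = 0.
Daylight = 2h₀/(2π) × 24.00 h = (0.0000/π) × 24.00 = 0.00 h.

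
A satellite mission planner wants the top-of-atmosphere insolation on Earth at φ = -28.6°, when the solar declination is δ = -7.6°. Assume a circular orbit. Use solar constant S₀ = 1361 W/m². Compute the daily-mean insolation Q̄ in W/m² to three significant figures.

Q̄ ≈ 421 W/m²

cos H₀ = −tan(-28.6°) tan(-7.600°) = -0.0727, H₀ = 1.6436 rad.
Bracket: H₀ sin φ sin δ + cos φ cos δ sin H₀ = 1.6436×-0.47869×-0.13226 + 0.87798×0.99122×0.99735 = 0.104059 + 0.867965 = 0.972024.
Q̄ = (S₀/π) × [bracket] = (1361/π) × 0.972024 = 421.1 W/m².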